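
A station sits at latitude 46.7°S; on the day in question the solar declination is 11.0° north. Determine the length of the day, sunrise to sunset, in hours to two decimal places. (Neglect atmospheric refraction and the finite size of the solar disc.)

−tan φ tan δ = −(-1.0612)(0.1944) = 0.2063; H_s = arccos(0.2063) = 78.09°.
Day length = 2 H_s / 15° h⁻¹ = 156.18° / 15 = 10.412 h.

10.41 hours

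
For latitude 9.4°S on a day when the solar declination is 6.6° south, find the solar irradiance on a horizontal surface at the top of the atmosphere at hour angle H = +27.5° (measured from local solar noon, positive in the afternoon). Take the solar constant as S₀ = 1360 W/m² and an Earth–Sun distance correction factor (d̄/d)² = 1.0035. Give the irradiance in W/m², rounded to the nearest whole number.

1212 W/m²

With φ = -9.4°, δ = -6.6°, H = 27.50°: sin φ sin δ = 0.0188, cos φ cos δ cos H = 0.8693, so cos θ_z = 0.8881.
Top-of-atmosphere irradiance = S₀ (d̄/d)² cos θ_z = 1360 × 1.0035 × 0.8881 = 1212.04 W/m².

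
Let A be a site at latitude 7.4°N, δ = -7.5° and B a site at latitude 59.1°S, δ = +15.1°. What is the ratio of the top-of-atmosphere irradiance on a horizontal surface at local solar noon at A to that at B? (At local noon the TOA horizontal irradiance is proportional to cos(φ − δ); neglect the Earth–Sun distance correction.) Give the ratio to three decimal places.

A: cos θ_z = cos(7.4° − (-7.5°)) = 0.9664.
B: cos θ_z = cos(-59.1° − (15.1°)) = 0.2723.
Ratio A/B = 0.9664 / 0.2723 = 3.5490.

3.549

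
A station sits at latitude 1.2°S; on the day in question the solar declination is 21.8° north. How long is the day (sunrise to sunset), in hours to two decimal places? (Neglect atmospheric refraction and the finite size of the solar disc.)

11.94 hours

The sunset hour angle satisfies cos H_s = −tan φ tan δ = 0.0084, giving H_s = 89.52°.
Day length = 2 H_s / 15° h⁻¹ = 179.04° / 15 = 11.936 h.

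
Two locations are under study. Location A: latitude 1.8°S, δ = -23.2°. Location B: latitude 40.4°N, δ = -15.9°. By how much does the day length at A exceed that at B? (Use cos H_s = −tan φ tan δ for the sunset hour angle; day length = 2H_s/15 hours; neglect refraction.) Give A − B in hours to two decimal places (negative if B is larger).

A: H_s = arccos(−tan -1.8° · tan -23.2°) = 90.77°, so 2H_s/15 = 12.1027 h.
B: H_s = arccos(−tan 40.4° · tan -15.9°) = 75.97°, so 2H_s/15 = 10.1293 h.
A − B = 12.1027 − 10.1293 = 1.9734 h.

+1.97 h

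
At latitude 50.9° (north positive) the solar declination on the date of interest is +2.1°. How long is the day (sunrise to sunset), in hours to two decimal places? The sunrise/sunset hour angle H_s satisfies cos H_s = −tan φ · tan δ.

cos H_s = −tan(50.9°) · tan(2.1°) = -0.0451, so H_s = arccos(-0.0451) = 92.58°.
Day length = 2 H_s / 15° h⁻¹ = 185.16° / 15 = 12.344 h.

12.34 hours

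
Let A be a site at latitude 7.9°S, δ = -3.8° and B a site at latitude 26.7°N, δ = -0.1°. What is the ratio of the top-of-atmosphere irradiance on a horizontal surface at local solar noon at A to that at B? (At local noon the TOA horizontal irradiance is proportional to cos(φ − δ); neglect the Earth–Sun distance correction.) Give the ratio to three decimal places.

A: cos θ_z = cos(-7.9° − (-3.8°)) = 0.9974.
B: cos θ_z = cos(26.7° − (-0.1°)) = 0.8926.
Ratio A/B = 0.9974 / 0.8926 = 1.1174.

1.117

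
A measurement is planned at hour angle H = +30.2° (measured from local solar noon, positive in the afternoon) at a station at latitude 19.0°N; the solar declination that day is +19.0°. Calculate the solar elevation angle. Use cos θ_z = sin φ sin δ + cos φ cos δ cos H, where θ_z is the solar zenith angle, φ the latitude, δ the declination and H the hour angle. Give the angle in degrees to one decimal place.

61.5°

With φ = 19.0°, δ = 19.0°, H = 30.20°: sin φ sin δ = 0.1060, cos φ cos δ cos H = 0.7727, so cos θ_z = 0.8787.
θ_z = arccos(0.8787) = 28.51°, so the elevation is 90° − 28.51° = 61.49°.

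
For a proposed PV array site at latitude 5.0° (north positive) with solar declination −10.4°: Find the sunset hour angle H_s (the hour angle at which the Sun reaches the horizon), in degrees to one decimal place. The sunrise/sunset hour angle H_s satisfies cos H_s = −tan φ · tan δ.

89.1°

The sunset hour angle satisfies cos H_s = −tan φ tan δ = 0.0161, giving H_s = 89.08°.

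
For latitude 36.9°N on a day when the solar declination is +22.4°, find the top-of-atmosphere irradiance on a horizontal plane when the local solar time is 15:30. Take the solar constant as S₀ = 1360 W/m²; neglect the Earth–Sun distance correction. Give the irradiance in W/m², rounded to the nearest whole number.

Hour angle H = 15° × (15.5 − 12) = 52.50°.
With φ = 36.9°, δ = 22.4°, H = 52.50°: sin φ sin δ = 0.2288, cos φ cos δ cos H = 0.4501, so cos θ_z = 0.6789.
Top-of-atmosphere irradiance = S₀ cos θ_z = 1360 × 0.6789 = 923.30 W/m².

923 W/m²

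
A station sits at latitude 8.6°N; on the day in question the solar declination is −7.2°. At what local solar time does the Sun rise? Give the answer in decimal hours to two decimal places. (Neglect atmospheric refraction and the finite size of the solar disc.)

cos H_s = −tan(8.6°) · tan(-7.2°) = 0.0191, so H_s = arccos(0.0191) = 88.91°.
Sunrise is at 12 − H_s/15 = 12 − 5.927 = 6.073 h local solar time.

6.07 h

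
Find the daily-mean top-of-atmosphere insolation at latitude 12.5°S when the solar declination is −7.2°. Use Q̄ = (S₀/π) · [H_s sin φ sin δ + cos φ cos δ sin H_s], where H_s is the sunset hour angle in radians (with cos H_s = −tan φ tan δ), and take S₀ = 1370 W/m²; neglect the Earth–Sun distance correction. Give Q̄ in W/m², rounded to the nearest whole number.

441 W/m²

The sunset hour angle satisfies cos H_s = −tan φ tan δ = -0.0280, giving H_s = 91.60°. In radians, H_s = 1.5987.
H_s sin φ sin δ = 1.5987 × -0.2164 × -0.1253 = 0.0433.
cos φ cos δ sin H_s = 0.9763 × 0.9921 × 0.9996 = 0.9682.
Q̄ = (1370/π) × (0.0433 + 0.9682) = 436.08 × 1.0115 = 441.09 W/m².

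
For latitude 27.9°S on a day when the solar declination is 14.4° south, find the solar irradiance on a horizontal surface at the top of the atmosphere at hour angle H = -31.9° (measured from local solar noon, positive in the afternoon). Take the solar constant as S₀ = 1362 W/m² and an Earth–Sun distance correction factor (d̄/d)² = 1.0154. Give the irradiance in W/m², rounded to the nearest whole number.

cos θ_z = sin(-27.9°) sin(-14.4°) + cos(-27.9°) cos(-14.4°) cos(-31.90°) = 0.1164 + 0.7267 = 0.8431.
Top-of-atmosphere irradiance = S₀ (d̄/d)² cos θ_z = 1362 × 1.0154 × 0.8431 = 1165.99 W/m².

1166 W/m²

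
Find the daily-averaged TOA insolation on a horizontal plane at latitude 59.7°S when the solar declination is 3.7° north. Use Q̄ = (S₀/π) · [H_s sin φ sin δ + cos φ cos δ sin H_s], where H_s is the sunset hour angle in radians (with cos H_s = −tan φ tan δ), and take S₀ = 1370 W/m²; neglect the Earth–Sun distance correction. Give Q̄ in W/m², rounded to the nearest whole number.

183 W/m²

−tan φ tan δ = −(-1.7113)(0.0647) = 0.1107; H_s = arccos(0.1107) = 83.64°. In radians, H_s = 1.4598.
H_s sin φ sin δ = 1.4598 × -0.8634 × 0.0645 = -0.0813.
cos φ cos δ sin H_s = 0.5045 × 0.9979 × 0.9938 = 0.5003.
Q̄ = (1370/π) × (-0.0813 + 0.5003) = 436.08 × 0.4190 = 182.72 W/m².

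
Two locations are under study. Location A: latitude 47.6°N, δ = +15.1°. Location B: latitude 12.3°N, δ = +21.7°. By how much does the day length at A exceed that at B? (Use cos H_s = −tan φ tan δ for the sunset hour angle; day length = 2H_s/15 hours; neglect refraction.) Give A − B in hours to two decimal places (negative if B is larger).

A: H_s = arccos(−tan 47.6° · tan 15.1°) = 107.19°, so 2H_s/15 = 14.2920 h.
B: H_s = arccos(−tan 12.3° · tan 21.7°) = 94.98°, so 2H_s/15 = 12.6640 h.
A − B = 14.2920 − 12.6640 = 1.6280 h.

+1.63 h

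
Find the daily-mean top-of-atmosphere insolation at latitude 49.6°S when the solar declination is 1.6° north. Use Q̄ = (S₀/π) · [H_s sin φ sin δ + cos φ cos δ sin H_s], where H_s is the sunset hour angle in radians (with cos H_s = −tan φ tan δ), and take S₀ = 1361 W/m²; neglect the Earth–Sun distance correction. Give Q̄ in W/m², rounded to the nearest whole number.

The sunset hour angle satisfies cos H_s = −tan φ tan δ = 0.0328, giving H_s = 88.12°. In radians, H_s = 1.5380.
H_s sin φ sin δ = 1.5380 × -0.7615 × 0.0279 = -0.0327.
cos φ cos δ sin H_s = 0.6481 × 0.9996 × 0.9995 = 0.6475.
Q̄ = (1361/π) × (-0.0327 + 0.6475) = 433.22 × 0.6148 = 266.34 W/m².

266 W/m²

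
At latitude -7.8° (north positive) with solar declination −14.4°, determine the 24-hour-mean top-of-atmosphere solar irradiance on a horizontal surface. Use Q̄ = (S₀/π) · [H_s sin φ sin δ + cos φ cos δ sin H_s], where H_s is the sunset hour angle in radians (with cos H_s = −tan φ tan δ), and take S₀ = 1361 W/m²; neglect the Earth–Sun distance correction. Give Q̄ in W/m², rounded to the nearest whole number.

cos H_s = −tan(-7.8°) · tan(-14.4°) = -0.0352, so H_s = arccos(-0.0352) = 92.02°. In radians, H_s = 1.6061.
H_s sin φ sin δ = 1.6061 × -0.1357 × -0.2487 = 0.0542.
cos φ cos δ sin H_s = 0.9907 × 0.9686 × 0.9994 = 0.9590.
Q̄ = (1361/π) × (0.0542 + 0.9590) = 433.22 × 1.0132 = 438.94 W/m².

439 W/m²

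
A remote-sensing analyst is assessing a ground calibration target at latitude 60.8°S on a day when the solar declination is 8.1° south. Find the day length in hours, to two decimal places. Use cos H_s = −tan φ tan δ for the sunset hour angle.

13.97 hours

The sunset hour angle satisfies cos H_s = −tan φ tan δ = -0.2547, giving H_s = 104.76°.
Day length = 2 H_s / 15° h⁻¹ = 209.52° / 15 = 13.968 h.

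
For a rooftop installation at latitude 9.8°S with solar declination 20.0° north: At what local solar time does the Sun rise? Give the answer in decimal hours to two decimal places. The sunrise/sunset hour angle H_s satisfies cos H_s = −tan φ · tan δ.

−tan φ tan δ = −(-0.1727)(0.3640) = 0.0629; H_s = arccos(0.0629) = 86.39°.
Sunrise is at 12 − H_s/15 = 12 − 5.759 = 6.241 h local solar time.

6.24 h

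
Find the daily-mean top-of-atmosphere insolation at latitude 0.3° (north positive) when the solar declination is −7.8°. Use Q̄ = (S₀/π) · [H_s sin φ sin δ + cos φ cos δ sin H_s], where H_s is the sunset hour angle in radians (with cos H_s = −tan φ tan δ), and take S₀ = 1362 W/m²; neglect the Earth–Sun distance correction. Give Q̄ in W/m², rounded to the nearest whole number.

429 W/m²

−tan φ tan δ = −(0.0052)(-0.1370) = 0.0007; H_s = arccos(0.0007) = 89.96°. In radians, H_s = 1.5701.
H_s sin φ sin δ = 1.5701 × 0.0052 × -0.1357 = -0.0011.
cos φ cos δ sin H_s = 1.0000 × 0.9907 × 1.0000 = 0.9907.
Q̄ = (1362/π) × (-0.0011 + 0.9907) = 433.54 × 0.9896 = 429.03 W/m².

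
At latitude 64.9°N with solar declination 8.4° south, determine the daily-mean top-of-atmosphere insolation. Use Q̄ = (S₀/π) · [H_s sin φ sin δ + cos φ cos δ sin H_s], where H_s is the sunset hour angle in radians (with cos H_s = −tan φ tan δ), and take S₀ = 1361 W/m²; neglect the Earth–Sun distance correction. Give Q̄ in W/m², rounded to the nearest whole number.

101 W/m²

−tan φ tan δ = −(2.1348)(-0.1477) = 0.3153; H_s = arccos(0.3153) = 71.62°. In radians, H_s = 1.2500.
H_s sin φ sin δ = 1.2500 × 0.9056 × -0.1461 = -0.1654.
cos φ cos δ sin H_s = 0.4242 × 0.9893 × 0.9490 = 0.3983.
Q̄ = (1361/π) × (-0.1654 + 0.3983) = 433.22 × 0.2329 = 100.90 W/m².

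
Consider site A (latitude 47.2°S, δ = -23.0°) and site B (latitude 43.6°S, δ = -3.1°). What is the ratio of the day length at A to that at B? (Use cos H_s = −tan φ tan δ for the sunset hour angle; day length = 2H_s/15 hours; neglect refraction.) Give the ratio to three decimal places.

1.262

A: H_s = arccos(−tan -47.2° · tan -23.0°) = 117.28°, so 2H_s/15 = 15.6373 h.
B: H_s = arccos(−tan -43.6° · tan -3.1°) = 92.96°, so 2H_s/15 = 12.3947 h.
Ratio A/B = 15.6373 / 12.3947 = 1.2616.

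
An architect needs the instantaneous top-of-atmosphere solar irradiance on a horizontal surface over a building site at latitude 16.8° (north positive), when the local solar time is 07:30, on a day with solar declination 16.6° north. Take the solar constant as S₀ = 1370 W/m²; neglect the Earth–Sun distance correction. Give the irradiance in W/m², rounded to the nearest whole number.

594 W/m²

Hour angle H = 15° × (7.5 − 12) = -67.50°.
With φ = 16.8°, δ = 16.6°, H = -67.50°: sin φ sin δ = 0.0826, cos φ cos δ cos H = 0.3511, so cos θ_z = 0.4337.
Top-of-atmosphere irradiance = S₀ cos θ_z = 1370 × 0.4337 = 594.17 W/m².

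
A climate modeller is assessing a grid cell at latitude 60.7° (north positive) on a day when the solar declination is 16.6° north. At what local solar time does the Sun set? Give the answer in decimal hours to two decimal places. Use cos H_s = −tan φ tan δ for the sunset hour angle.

The sunset hour angle satisfies cos H_s = −tan φ tan δ = -0.5312, giving H_s = 122.09°.
Sunset is at 12 + H_s/15 = 12 + 8.139 = 20.139 h local solar time.

20.14 h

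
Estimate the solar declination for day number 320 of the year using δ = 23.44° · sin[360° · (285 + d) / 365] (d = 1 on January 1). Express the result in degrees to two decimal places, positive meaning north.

360 × (285 + 320) / 365 = 596.712°; sin(596.712°) = -0.8359.
δ = 23.44 × -0.8359 = -19.593° ≈ -19.59°.

-19.59°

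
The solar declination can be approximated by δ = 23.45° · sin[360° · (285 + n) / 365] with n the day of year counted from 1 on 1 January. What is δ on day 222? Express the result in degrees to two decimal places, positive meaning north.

+15.06°

360 × (285 + 222) / 365 = 500.055°; sin(500.055°) = 0.6421.
δ = 23.45 × 0.6421 = 15.057° ≈ +15.06°.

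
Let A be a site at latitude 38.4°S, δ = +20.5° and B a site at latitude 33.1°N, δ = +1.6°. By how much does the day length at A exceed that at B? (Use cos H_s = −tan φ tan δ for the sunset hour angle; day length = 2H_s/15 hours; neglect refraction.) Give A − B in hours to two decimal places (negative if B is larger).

-2.44 h

A: H_s = arccos(−tan -38.4° · tan 20.5°) = 72.76°, so 2H_s/15 = 9.7013 h.
B: H_s = arccos(−tan 33.1° · tan 1.6°) = 91.04°, so 2H_s/15 = 12.1387 h.
A − B = 9.7013 − 12.1387 = -2.4374 h.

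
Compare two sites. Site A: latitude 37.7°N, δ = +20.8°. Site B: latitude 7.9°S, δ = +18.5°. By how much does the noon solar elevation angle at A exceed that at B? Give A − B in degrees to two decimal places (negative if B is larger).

A: 90° − |37.7 − (20.8)| = 73.10°.
B: 90° − |-7.9 − (18.5)| = 63.60°.
A − B = 73.10 − 63.60 = 9.50°.

+9.50°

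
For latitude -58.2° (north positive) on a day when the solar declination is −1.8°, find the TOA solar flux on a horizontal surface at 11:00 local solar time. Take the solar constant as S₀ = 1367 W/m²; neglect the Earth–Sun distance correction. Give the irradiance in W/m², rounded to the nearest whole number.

Hour angle H = 15° × (11 − 12) = -15.00°.
cos θ_z = sin φ sin δ + cos φ cos δ cos H = (-0.8499)(-0.0314) + (0.5270)(0.9995)(0.9659) = 0.5355.
Top-of-atmosphere irradiance = S₀ cos θ_z = 1367 × 0.5355 = 732.03 W/m².

732 W/m²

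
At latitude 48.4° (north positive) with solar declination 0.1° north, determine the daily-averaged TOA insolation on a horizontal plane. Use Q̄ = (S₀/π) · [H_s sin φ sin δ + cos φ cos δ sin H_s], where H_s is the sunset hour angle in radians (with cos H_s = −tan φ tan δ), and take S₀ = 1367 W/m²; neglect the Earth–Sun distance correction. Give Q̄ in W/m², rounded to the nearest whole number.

290 W/m²

−tan φ tan δ = −(1.1263)(0.0017) = -0.0019; H_s = arccos(-0.0019) = 90.11°. In radians, H_s = 1.5727.
H_s sin φ sin δ = 1.5727 × 0.7478 × 0.0017 = 0.0020.
cos φ cos δ sin H_s = 0.6639 × 1.0000 × 1.0000 = 0.6639.
Q̄ = (1367/π) × (0.0020 + 0.6639) = 435.13 × 0.6659 = 289.75 W/m².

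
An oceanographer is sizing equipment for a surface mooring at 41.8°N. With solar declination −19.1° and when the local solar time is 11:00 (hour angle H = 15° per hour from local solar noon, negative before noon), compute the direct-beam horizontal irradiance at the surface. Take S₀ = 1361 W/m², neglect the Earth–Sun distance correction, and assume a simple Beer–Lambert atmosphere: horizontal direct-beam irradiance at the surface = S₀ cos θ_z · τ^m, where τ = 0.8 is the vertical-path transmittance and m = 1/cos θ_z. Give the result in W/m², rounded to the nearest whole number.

388 W/m²

Hour angle H = 15° × (11 − 12) = -15.00°.
cos θ_z = sin φ sin δ + cos φ cos δ cos H = (0.6665)(-0.3272) + (0.7455)(0.9449)(0.9659) = 0.4623.
Air mass m = 1/cos θ_z = 1/0.4623 = 2.163; τ^m = 0.8^2.163 = 0.6171.
Surface direct beam = 1361 × 0.4623 × 0.6171 = 388.27 W/m².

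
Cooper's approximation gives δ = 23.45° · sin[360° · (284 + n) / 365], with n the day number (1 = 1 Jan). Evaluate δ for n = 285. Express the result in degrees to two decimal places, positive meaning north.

360 × (284 + 285) / 365 = 561.205°; sin(561.205°) = -0.3617.
δ = 23.45 × -0.3617 = -8.482° ≈ -8.48°.

-8.48°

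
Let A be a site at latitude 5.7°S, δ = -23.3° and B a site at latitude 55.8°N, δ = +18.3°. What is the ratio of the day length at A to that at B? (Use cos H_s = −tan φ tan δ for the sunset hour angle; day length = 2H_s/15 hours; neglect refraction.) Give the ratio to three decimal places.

0.776

A: H_s = arccos(−tan -5.7° · tan -23.3°) = 92.46°, so 2H_s/15 = 12.3280 h.
B: H_s = arccos(−tan 55.8° · tan 18.3°) = 119.12°, so 2H_s/15 = 15.8827 h.
Ratio A/B = 12.3280 / 15.8827 = 0.7762.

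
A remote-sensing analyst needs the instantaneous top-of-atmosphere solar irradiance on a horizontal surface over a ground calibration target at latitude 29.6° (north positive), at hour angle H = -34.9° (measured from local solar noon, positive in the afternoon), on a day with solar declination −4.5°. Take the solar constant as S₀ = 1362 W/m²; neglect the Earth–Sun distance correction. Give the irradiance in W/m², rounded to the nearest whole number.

With φ = 29.6°, δ = -4.5°, H = -34.90°: sin φ sin δ = -0.0388, cos φ cos δ cos H = 0.7109, so cos θ_z = 0.6721.
Top-of-atmosphere irradiance = S₀ cos θ_z = 1362 × 0.6721 = 915.40 W/m².

915 W/m²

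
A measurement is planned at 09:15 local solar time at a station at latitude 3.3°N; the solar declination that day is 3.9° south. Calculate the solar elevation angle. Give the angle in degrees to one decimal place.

48.2°

Hour angle H = 15° × (9.25 − 12) = -41.25°.
With φ = 3.3°, δ = -3.9°, H = -41.25°: sin φ sin δ = -0.0039, cos φ cos δ cos H = 0.7489, so cos θ_z = 0.7450.
θ_z = arccos(0.7450) = 41.84°, so the elevation is 90° − 41.84° = 48.16°.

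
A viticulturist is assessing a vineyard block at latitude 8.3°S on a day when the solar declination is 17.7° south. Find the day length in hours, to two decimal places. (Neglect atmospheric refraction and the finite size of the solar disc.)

12.36 hours

The sunset hour angle satisfies cos H_s = −tan φ tan δ = -0.0466, giving H_s = 92.67°.
Day length = 2 H_s / 15° h⁻¹ = 185.34° / 15 = 12.356 h.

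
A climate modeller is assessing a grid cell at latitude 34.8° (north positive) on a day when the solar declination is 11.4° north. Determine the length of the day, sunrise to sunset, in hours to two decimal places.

13.07 hours

−tan φ tan δ = −(0.6950)(0.2016) = -0.1401; H_s = arccos(-0.1401) = 98.05°.
Day length = 2 H_s / 15° h⁻¹ = 196.10° / 15 = 13.073 h.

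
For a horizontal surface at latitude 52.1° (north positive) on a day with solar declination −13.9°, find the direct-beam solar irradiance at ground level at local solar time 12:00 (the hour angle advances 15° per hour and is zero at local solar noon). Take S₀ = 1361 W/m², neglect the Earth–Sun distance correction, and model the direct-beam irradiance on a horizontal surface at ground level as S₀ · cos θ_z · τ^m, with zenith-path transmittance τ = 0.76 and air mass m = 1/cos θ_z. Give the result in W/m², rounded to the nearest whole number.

Hour angle H = 15° × (12 − 12) = 0.00°.
With φ = 52.1°, δ = -13.9°, H = 0.00°: sin φ sin δ = -0.1896, cos φ cos δ cos H = 0.5963, so cos θ_z = 0.4067.
Air mass m = 1/cos θ_z = 1/0.4067 = 2.459; τ^m = 0.76^2.459 = 0.5092.
Surface direct beam = 1361 × 0.4067 × 0.5092 = 281.85 W/m².

282 W/m²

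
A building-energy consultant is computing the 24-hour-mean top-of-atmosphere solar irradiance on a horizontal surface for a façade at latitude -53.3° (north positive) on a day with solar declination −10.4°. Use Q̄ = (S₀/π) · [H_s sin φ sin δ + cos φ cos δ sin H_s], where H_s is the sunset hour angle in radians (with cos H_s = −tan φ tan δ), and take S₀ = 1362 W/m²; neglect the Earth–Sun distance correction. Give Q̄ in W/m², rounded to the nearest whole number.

The sunset hour angle satisfies cos H_s = −tan φ tan δ = -0.2462, giving H_s = 104.25°. In radians, H_s = 1.8195.
H_s sin φ sin δ = 1.8195 × -0.8018 × -0.1805 = 0.2633.
cos φ cos δ sin H_s = 0.5976 × 0.9836 × 0.9692 = 0.5697.
Q̄ = (1362/π) × (0.2633 + 0.5697) = 433.54 × 0.8330 = 361.14 W/m².

361 W/m²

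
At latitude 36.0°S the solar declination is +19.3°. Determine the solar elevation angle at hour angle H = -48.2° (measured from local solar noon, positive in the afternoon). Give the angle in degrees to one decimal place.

cos θ_z = sin φ sin δ + cos φ cos δ cos H = (-0.5878)(0.3305) + (0.8090)(0.9438)(0.6665) = 0.3146.
θ_z = arccos(0.3146) = 71.66°, so the elevation is 90° − 71.66° = 18.34°.

18.3°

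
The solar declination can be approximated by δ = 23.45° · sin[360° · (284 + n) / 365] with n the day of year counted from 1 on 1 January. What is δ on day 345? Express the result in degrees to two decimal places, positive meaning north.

-23.12°

360 × (284 + 345) / 365 = 620.384°; sin(620.384°) = -0.9859.
δ = 23.45 × -0.9859 = -23.119° ≈ -23.12°.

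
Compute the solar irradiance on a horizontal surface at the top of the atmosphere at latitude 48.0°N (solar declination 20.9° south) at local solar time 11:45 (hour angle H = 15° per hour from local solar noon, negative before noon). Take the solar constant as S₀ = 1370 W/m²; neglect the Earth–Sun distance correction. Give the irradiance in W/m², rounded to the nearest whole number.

491 W/m²

Hour angle H = 15° × (11.75 − 12) = -3.75°.
cos θ_z = sin(48.0°) sin(-20.9°) + cos(48.0°) cos(-20.9°) cos(-3.75°) = -0.2651 + 0.6238 = 0.3587.
Top-of-atmosphere irradiance = S₀ cos θ_z = 1370 × 0.3587 = 491.42 W/m².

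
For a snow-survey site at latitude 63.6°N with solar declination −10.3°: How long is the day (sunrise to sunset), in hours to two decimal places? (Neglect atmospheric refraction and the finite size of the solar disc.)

9.14 hours

cos H_s = −tan(63.6°) · tan(-10.3°) = 0.3661, so H_s = arccos(0.3661) = 68.52°.
Day length = 2 H_s / 15° h⁻¹ = 137.04° / 15 = 9.136 h.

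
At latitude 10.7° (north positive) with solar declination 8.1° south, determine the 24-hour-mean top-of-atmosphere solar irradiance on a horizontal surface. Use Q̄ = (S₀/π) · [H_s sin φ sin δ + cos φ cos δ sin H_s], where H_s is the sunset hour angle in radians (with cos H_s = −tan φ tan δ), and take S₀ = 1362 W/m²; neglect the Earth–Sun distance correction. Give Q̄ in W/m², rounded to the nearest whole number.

404 W/m²

The sunset hour angle satisfies cos H_s = −tan φ tan δ = 0.0269, giving H_s = 88.46°. In radians, H_s = 1.5439.
H_s sin φ sin δ = 1.5439 × 0.1857 × -0.1409 = -0.0404.
cos φ cos δ sin H_s = 0.9826 × 0.9900 × 0.9996 = 0.9724.
Q̄ = (1362/π) × (-0.0404 + 0.9724) = 433.54 × 0.9320 = 404.06 W/m².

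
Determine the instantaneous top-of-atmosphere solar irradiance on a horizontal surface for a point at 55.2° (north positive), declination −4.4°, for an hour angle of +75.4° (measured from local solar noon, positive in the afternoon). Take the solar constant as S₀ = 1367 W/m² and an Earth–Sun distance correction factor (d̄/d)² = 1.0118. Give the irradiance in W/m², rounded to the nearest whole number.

111 W/m²

cos θ_z = sin(55.2°) sin(-4.4°) + cos(55.2°) cos(-4.4°) cos(75.40°) = -0.0630 + 0.1434 = 0.0804.
Top-of-atmosphere irradiance = S₀ (d̄/d)² cos θ_z = 1367 × 1.0118 × 0.0804 = 111.20 W/m².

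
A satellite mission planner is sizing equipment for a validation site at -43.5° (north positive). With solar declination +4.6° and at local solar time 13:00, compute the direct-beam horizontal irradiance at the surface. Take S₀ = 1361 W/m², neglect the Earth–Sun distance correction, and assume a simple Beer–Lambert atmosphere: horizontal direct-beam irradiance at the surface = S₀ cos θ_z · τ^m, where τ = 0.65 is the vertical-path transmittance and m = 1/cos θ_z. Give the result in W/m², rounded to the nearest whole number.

448 W/m²

Hour angle H = 15° × (13 − 12) = 15.00°.
With φ = -43.5°, δ = 4.6°, H = 15.00°: sin φ sin δ = -0.0552, cos φ cos δ cos H = 0.6984, so cos θ_z = 0.6432.
Air mass m = 1/cos θ_z = 1/0.6432 = 1.555; τ^m = 0.65^1.555 = 0.5118.
Surface direct beam = 1361 × 0.6432 × 0.5118 = 448.03 W/m².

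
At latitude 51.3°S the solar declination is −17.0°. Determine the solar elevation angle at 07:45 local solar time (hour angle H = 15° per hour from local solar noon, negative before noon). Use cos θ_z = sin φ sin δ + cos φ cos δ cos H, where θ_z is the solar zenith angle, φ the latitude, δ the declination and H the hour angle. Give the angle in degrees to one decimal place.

29.5°

Hour angle H = 15° × (7.75 − 12) = -63.75°.
cos θ_z = sin φ sin δ + cos φ cos δ cos H = (-0.7804)(-0.2924) + (0.6252)(0.9563)(0.4423) = 0.4926.
θ_z = arccos(0.4926) = 60.49°, so the elevation is 90° − 60.49° = 29.51°.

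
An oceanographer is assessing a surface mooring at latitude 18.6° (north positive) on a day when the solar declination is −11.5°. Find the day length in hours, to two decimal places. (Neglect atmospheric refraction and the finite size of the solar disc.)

11.48 hours

−tan φ tan δ = −(0.3365)(-0.2035) = 0.0685; H_s = arccos(0.0685) = 86.07°.
Day length = 2 H_s / 15° h⁻¹ = 172.14° / 15 = 11.476 h.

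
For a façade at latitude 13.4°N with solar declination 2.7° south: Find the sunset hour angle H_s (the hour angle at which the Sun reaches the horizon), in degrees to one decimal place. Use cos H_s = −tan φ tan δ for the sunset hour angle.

The sunset hour angle satisfies cos H_s = −tan φ tan δ = 0.0112, giving H_s = 89.36°.

89.4°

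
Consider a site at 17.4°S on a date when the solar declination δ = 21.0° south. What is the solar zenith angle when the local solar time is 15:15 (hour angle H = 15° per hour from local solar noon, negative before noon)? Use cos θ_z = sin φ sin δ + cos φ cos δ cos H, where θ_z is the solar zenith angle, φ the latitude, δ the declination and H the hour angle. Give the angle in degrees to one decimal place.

46.0°

Hour angle H = 15° × (15.25 − 12) = 48.75°.
cos θ_z = sin φ sin δ + cos φ cos δ cos H = (-0.2990)(-0.3584) + (0.9542)(0.9336)(0.6593) = 0.6945.
θ_z = arccos(0.6945) = 46.01°.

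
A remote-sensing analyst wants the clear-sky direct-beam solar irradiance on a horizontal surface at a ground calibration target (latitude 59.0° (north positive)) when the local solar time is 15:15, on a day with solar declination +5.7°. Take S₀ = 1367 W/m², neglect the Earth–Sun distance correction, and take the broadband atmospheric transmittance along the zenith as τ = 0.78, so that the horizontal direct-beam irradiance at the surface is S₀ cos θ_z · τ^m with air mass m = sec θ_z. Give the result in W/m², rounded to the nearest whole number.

Hour angle H = 15° × (15.25 − 12) = 48.75°.
cos θ_z = sin(59.0°) sin(5.7°) + cos(59.0°) cos(5.7°) cos(48.75°) = 0.0851 + 0.3379 = 0.4230.
Air mass m = 1/cos θ_z = 1/0.4230 = 2.364; τ^m = 0.78^2.364 = 0.5558.
Surface direct beam = 1367 × 0.4230 × 0.5558 = 321.39 W/m².

321 W/m²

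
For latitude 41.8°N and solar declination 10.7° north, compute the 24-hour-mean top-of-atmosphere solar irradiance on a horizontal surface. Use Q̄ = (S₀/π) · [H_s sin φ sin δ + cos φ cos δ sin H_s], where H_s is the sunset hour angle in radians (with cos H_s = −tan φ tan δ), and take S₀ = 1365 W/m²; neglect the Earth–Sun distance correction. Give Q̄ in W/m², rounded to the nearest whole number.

407 W/m²

The sunset hour angle satisfies cos H_s = −tan φ tan δ = -0.1689, giving H_s = 99.72°. In radians, H_s = 1.7404.
H_s sin φ sin δ = 1.7404 × 0.6665 × 0.1857 = 0.2154.
cos φ cos δ sin H_s = 0.7455 × 0.9826 × 0.9857 = 0.7221.
Q̄ = (1365/π) × (0.2154 + 0.7221) = 434.49 × 0.9375 = 407.33 W/m².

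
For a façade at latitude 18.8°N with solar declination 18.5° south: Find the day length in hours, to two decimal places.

11.13 hours

−tan φ tan δ = −(0.3404)(-0.3346) = 0.1139; H_s = arccos(0.1139) = 83.46°.
Day length = 2 H_s / 15° h⁻¹ = 166.92° / 15 = 11.128 h.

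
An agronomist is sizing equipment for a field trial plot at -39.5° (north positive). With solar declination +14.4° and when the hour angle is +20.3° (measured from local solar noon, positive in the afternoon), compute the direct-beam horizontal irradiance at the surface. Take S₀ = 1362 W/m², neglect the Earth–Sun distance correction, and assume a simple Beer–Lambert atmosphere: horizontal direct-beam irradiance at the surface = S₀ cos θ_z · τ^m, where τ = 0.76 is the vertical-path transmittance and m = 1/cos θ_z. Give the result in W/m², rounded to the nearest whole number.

cos θ_z = sin φ sin δ + cos φ cos δ cos H = (-0.6361)(0.2487) + (0.7716)(0.9686)(0.9379) = 0.5428.
Air mass m = 1/cos θ_z = 1/0.5428 = 1.842; τ^m = 0.76^1.842 = 0.6032.
Surface direct beam = 1362 × 0.5428 × 0.6032 = 445.94 W/m².

446 W/m²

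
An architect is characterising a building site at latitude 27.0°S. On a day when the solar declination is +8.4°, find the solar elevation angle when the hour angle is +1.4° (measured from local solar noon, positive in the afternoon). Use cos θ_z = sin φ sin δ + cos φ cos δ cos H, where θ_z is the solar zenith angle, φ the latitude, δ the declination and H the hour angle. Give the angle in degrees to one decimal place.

54.6°

cos θ_z = sin φ sin δ + cos φ cos δ cos H = (-0.4540)(0.1461) + (0.8910)(0.9893)(0.9997) = 0.8149.
θ_z = arccos(0.8149) = 35.42°, so the elevation is 90° − 35.42° = 54.58°.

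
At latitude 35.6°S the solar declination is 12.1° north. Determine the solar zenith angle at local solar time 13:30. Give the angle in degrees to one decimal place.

52.2°

Hour angle H = 15° × (13.5 − 12) = 22.50°.
cos θ_z = sin φ sin δ + cos φ cos δ cos H = (-0.5821)(0.2096) + (0.8131)(0.9778)(0.9239) = 0.6125.
θ_z = arccos(0.6125) = 52.23°.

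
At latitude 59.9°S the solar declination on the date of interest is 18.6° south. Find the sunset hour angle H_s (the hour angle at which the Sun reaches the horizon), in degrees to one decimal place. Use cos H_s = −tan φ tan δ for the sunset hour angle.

125.5°

−tan φ tan δ = −(-1.7251)(-0.3365) = -0.5805; H_s = arccos(-0.5805) = 125.49°.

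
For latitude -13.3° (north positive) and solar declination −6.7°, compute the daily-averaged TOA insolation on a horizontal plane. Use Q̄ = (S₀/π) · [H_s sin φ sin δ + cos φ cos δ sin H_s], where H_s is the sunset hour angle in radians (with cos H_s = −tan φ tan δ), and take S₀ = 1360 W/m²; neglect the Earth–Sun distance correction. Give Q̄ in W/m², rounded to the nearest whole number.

437 W/m²

cos H_s = −tan(-13.3°) · tan(-6.7°) = -0.0278, so H_s = arccos(-0.0278) = 91.59°. In radians, H_s = 1.5985.
H_s sin φ sin δ = 1.5985 × -0.2300 × -0.1167 = 0.0429.
cos φ cos δ sin H_s = 0.9732 × 0.9932 × 0.9996 = 0.9662.
Q̄ = (1360/π) × (0.0429 + 0.9662) = 432.90 × 1.0091 = 436.84 W/m².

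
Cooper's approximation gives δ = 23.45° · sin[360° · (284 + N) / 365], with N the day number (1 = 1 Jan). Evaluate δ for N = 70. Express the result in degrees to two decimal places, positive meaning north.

360 × (284 + 70) / 365 = 349.151°; sin(349.151°) = -0.1882.
δ = 23.45 × -0.1882 = -4.413° ≈ -4.41°.

-4.41°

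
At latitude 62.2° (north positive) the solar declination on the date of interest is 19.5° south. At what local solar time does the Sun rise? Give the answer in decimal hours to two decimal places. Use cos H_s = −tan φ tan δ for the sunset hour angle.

The sunset hour angle satisfies cos H_s = −tan φ tan δ = 0.6716, giving H_s = 47.81°.
Sunrise is at 12 − H_s/15 = 12 − 3.187 = 8.813 h local solar time.

8.81 h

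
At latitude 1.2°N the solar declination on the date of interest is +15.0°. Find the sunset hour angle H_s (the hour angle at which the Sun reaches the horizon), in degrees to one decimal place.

The sunset hour angle satisfies cos H_s = −tan φ tan δ = -0.0056, giving H_s = 90.32°.

90.3°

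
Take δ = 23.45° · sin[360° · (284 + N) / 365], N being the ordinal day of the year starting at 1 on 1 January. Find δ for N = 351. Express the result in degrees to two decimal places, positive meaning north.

-23.40°

360 × (284 + 351) / 365 = 626.301°; sin(626.301°) = -0.9979.
δ = 23.45 × -0.9979 = -23.401° ≈ -23.40°.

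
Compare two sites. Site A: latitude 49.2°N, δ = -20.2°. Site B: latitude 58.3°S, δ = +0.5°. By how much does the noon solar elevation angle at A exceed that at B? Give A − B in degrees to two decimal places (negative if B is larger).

A: 90° − |49.2 − (-20.2)| = 20.60°.
B: 90° − |-58.3 − (0.5)| = 31.20°.
A − B = 20.60 − 31.20 = -10.60°.

-10.60°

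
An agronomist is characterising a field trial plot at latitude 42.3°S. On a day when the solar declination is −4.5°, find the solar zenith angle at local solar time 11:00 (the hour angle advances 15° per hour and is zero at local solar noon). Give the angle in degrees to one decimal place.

Hour angle H = 15° × (11 − 12) = -15.00°.
With φ = -42.3°, δ = -4.5°, H = -15.00°: sin φ sin δ = 0.0528, cos φ cos δ cos H = 0.7122, so cos θ_z = 0.7650.
θ_z = arccos(0.7650) = 40.09°.

40.1°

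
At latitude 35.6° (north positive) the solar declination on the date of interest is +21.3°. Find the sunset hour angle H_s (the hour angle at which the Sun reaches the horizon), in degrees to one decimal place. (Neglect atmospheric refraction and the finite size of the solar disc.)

cos H_s = −tan(35.6°) · tan(21.3°) = -0.2791, so H_s = arccos(-0.2791) = 106.21°.

106.2°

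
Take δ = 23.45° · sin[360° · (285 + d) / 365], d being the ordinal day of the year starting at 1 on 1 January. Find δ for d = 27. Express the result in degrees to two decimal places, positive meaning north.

360 × (285 + 27) / 365 = 307.726°; sin(307.726°) = -0.7909.
δ = 23.45 × -0.7909 = -18.547° ≈ -18.55°.

-18.55°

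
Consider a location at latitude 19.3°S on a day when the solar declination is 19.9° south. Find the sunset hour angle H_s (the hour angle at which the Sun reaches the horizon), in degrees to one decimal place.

−tan φ tan δ = −(-0.3502)(-0.3620) = -0.1268; H_s = arccos(-0.1268) = 97.28°.

97.3°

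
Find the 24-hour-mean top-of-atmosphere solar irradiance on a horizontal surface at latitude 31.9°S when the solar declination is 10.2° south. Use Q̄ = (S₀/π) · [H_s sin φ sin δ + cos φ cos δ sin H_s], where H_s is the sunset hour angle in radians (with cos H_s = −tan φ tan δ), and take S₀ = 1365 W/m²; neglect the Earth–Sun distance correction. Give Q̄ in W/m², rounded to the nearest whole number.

429 W/m²

cos H_s = −tan(-31.9°) · tan(-10.2°) = -0.1120, so H_s = arccos(-0.1120) = 96.43°. In radians, H_s = 1.6830.
H_s sin φ sin δ = 1.6830 × -0.5284 × -0.1771 = 0.1575.
cos φ cos δ sin H_s = 0.8490 × 0.9842 × 0.9937 = 0.8303.
Q̄ = (1365/π) × (0.1575 + 0.8303) = 434.49 × 0.9878 = 429.19 W/m².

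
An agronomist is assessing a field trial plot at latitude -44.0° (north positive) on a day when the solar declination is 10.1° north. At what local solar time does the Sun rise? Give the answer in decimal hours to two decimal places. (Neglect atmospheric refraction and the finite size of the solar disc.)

−tan φ tan δ = −(-0.9657)(0.1781) = 0.1720; H_s = arccos(0.1720) = 80.10°.
Sunrise is at 12 − H_s/15 = 12 − 5.340 = 6.660 h local solar time.

6.66 h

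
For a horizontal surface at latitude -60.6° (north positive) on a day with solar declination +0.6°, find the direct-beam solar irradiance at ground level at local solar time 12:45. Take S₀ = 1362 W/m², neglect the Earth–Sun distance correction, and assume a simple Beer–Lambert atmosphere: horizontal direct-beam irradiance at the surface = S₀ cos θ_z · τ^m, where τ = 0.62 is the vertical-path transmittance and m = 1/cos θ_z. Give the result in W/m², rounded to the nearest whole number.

Hour angle H = 15° × (12.75 − 12) = 11.25°.
cos θ_z = sin φ sin δ + cos φ cos δ cos H = (-0.8712)(0.0105) + (0.4909)(0.9999)(0.9808) = 0.4723.
Air mass m = 1/cos θ_z = 1/0.4723 = 2.117; τ^m = 0.62^2.117 = 0.3635.
Surface direct beam = 1362 × 0.4723 × 0.3635 = 233.83 W/m².

234 W/m²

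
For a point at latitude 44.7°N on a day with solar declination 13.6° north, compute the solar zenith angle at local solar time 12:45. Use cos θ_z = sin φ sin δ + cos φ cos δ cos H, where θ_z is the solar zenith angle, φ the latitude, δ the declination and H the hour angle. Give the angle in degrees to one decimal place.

32.5°

Hour angle H = 15° × (12.75 − 12) = 11.25°.
cos θ_z = sin φ sin δ + cos φ cos δ cos H = (0.7034)(0.2351) + (0.7108)(0.9720)(0.9808) = 0.8430.
θ_z = arccos(0.8430) = 32.54°.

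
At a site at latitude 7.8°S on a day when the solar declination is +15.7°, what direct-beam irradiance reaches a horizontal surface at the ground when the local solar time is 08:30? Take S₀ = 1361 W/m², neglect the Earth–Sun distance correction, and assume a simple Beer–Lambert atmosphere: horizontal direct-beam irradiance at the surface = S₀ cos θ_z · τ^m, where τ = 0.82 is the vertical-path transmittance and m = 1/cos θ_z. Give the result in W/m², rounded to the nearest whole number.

Hour angle H = 15° × (8.5 − 12) = -52.50°.
cos θ_z = sin φ sin δ + cos φ cos δ cos H = (-0.1357)(0.2706) + (0.9907)(0.9627)(0.6088) = 0.5439.
Air mass m = 1/cos θ_z = 1/0.5439 = 1.839; τ^m = 0.82^1.839 = 0.6942.
Surface direct beam = 1361 × 0.5439 × 0.6942 = 513.88 W/m².

514 W/m²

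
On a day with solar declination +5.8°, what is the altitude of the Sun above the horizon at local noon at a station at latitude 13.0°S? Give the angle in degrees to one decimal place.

At local solar noon the hour angle is zero, so the elevation is 90° − |φ − δ| = 90° − |-13.0° − (5.8°)| = 90° − 18.8° = 71.2°.

71.2°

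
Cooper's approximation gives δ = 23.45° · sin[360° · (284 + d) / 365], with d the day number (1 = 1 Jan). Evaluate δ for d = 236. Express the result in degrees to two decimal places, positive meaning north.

+10.69°

360 × (284 + 236) / 365 = 512.877°; sin(512.877°) = 0.4559.
δ = 23.45 × 0.4559 = 10.691° ≈ +10.69°.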